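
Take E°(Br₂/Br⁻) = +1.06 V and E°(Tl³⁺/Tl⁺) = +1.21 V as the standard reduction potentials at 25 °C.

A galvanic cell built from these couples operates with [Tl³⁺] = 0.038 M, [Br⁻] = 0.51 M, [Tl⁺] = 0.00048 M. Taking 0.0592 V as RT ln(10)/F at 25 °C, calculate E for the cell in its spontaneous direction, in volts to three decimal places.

+0.189 V

Tl³⁺/Tl⁺ is the cathode (higher E°), Br₂/Br⁻ the anode: E°cell = +1.21 − (+1.06) = +0.15 V, n = 2.
Overall: Tl³⁺(aq) + 2 Br⁻(aq) → Tl⁺(aq) + Br₂(l)
Q = [Tl⁺] / ([Tl³⁺]·[Br⁻]^2); log Q = -1.314.
E = E° − (0.0592/n) log Q = +0.15 − (0.0592/2)(-1.314) = +0.189 V.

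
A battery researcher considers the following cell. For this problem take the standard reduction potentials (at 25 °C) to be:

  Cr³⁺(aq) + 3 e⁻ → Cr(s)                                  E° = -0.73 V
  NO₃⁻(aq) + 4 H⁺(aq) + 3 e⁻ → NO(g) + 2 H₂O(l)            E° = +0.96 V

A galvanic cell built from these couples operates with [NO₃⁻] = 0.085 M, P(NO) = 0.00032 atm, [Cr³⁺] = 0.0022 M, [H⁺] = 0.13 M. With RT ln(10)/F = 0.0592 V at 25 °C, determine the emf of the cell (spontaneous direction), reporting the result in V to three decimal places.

NO₃⁻/NO is the cathode (higher E°), Cr³⁺/Cr the anode: E°cell = +0.96 − (-0.73) = +1.69 V, n = 3.
Overall: NO₃⁻(aq) + 4 H⁺(aq) + Cr(s) → NO(g) + 2 H₂O(l) + Cr³⁺(aq)
Q = P(NO)·[Cr³⁺] / ([NO₃⁻]·[H⁺]^4); log Q = -1.538.
E = E° − (0.0592/n) log Q = +1.69 − (0.0592/3)(-1.538) = +1.720 V.

+1.720 V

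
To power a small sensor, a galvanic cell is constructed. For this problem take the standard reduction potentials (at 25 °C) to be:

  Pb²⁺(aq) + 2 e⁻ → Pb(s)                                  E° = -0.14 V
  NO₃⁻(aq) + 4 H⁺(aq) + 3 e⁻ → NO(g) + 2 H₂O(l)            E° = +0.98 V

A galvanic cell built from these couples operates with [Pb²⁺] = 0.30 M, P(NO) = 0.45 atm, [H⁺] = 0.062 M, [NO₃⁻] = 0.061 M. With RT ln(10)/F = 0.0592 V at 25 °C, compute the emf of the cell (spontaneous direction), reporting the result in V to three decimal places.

NO₃⁻/NO is the cathode (higher E°), Pb²⁺/Pb the anode: E°cell = +0.98 − (-0.14) = +1.12 V, n = 6.
Overall: 2 NO₃⁻(aq) + 8 H⁺(aq) + 3 Pb(s) → 2 NO(g) + 4 H₂O(l) + 3 Pb²⁺(aq)
Q = P(NO)^2·[Pb²⁺]^3 / ([NO₃⁻]^2·[H⁺]^8); log Q = 9.828.
E = E° − (0.0592/n) log Q = +1.12 − (0.0592/6)(9.828) = +1.023 V.

+1.023 V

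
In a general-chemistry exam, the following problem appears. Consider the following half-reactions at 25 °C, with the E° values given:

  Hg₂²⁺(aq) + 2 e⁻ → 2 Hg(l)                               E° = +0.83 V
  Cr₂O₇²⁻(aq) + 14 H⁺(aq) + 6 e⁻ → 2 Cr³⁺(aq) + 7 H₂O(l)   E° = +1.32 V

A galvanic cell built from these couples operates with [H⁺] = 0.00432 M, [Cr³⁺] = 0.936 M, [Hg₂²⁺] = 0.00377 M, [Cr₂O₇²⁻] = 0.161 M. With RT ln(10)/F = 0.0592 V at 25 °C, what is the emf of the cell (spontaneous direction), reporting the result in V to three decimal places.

+0.228 V

Cr₂O₇²⁻/Cr³⁺ is the cathode (higher E°), Hg₂²⁺/Hg the anode: E°cell = +1.32 − (+0.83) = +0.49 V, n = 6.
Overall: Cr₂O₇²⁻(aq) + 14 H⁺(aq) + 6 Hg(l) → 2 Cr³⁺(aq) + 7 H₂O(l) + 3 Hg₂²⁺(aq)
Q = [Cr³⁺]^2·[Hg₂²⁺]^3 / ([Cr₂O₇²⁻]·[H⁺]^14); log Q = 26.568.
E = E° − (0.0592/n) log Q = +0.49 − (0.0592/6)(26.568) = +0.228 V.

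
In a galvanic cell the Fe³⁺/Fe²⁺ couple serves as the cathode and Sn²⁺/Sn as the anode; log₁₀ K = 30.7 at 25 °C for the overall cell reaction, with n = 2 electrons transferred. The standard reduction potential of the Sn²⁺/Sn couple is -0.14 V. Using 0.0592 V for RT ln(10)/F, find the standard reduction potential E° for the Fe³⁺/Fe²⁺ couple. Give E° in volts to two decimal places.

+0.77 V

E°cell = (0.0592/n)·log K = (0.0592/2)(30.7) = +0.909 V.
Since Fe³⁺/Fe²⁺ is the cathode and Sn²⁺/Sn the anode, E°cell = E°(Fe³⁺/Fe²⁺) − E°(Sn²⁺/Sn).
So E°(Fe³⁺/Fe²⁺) = E°cell + E°(Sn²⁺/Sn) = +0.909 + (-0.14) = +0.77 V.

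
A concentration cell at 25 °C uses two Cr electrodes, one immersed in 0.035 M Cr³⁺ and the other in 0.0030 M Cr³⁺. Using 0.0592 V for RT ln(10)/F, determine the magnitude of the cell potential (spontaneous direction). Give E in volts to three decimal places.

For a concentration cell E°cell = 0. The 0.035 M side is the cathode (reduction is favoured where [Cr³⁺] is higher).
With n = 3, E = −(0.0592/3) log([Cr³⁺]ₐₙ/[Cr³⁺]꜀ₐₜ) = −(0.0592/3) log(0.003/0.035) = −(0.0592/3)(-1.067) = +0.021 V.

+0.021 V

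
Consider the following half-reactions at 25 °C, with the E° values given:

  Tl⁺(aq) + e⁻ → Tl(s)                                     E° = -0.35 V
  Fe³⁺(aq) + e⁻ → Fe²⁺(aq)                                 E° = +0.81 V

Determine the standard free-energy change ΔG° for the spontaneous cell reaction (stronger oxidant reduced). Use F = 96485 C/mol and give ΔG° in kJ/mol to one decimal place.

Fe³⁺/Fe²⁺ (E° = +0.81 V) is the cathode; Tl⁺/Tl (E° = -0.35 V) is the anode, so E°cell = +1.16 V.
Balancing electrons gives n = 1 (lcm of 1 and 1).
ΔG° = −nFE° = −(1)(96485)(+1.16) = -111,923 J = -111.9 kJ/mol.

-111.9 kJ/mol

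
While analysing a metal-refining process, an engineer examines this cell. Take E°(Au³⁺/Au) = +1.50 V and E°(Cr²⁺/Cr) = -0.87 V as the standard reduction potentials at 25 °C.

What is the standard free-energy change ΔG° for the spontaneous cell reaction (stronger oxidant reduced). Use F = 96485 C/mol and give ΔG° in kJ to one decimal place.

-1372.0 kJ

Au³⁺/Au (E° = +1.50 V) is the cathode; Cr²⁺/Cr (E° = -0.87 V) is the anode, so E°cell = +2.37 V.
Balancing electrons gives n = 6 (lcm of 3 and 2).
ΔG° = −nFE° = −(6)(96485)(+2.37) = -1,372,017 J = -1372.0 kJ.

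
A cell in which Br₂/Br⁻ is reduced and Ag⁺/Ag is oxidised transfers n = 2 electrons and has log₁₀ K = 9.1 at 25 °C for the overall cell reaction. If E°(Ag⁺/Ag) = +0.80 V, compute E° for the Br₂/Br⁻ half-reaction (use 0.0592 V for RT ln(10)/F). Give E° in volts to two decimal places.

E°cell = (0.0592/n)·log K = (0.0592/2)(9.1) = +0.269 V.
Since Br₂/Br⁻ is the cathode and Ag⁺/Ag the anode, E°cell = E°(Br₂/Br⁻) − E°(Ag⁺/Ag).
So E°(Br₂/Br⁻) = E°cell + E°(Ag⁺/Ag) = +0.269 + (+0.80) = +1.07 V.

+1.07 V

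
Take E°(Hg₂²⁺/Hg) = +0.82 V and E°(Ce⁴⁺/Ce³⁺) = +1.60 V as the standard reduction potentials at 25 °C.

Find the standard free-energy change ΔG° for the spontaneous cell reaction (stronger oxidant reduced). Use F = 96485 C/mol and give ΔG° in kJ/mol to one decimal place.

-150.5 kJ/mol

Ce⁴⁺/Ce³⁺ (E° = +1.60 V) is the cathode; Hg₂²⁺/Hg (E° = +0.82 V) is the anode, so E°cell = +0.78 V.
Balancing electrons gives n = 2 (lcm of 1 and 2).
ΔG° = −nFE° = −(2)(96485)(+0.78) = -150,517 J = -150.5 kJ/mol.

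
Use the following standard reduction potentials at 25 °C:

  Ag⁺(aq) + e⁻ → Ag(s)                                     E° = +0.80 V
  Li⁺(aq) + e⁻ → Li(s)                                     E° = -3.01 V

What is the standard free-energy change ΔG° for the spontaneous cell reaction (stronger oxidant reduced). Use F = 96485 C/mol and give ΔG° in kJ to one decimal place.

-367.6 kJ

Ag⁺/Ag (E° = +0.80 V) is the cathode; Li⁺/Li (E° = -3.01 V) is the anode, so E°cell = +3.81 V.
Balancing electrons gives n = 1 (lcm of 1 and 1).
ΔG° = −nFE° = −(1)(96485)(+3.81) = -367,608 J = -367.6 kJ.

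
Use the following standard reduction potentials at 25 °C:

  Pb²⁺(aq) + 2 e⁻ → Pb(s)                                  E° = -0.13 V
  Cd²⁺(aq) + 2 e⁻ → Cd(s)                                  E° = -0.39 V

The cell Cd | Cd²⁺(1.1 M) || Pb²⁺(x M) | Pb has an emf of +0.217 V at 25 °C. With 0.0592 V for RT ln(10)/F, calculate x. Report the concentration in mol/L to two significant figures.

Pb²⁺/Pb is the cathode, Cd²⁺/Cd the anode: E°cell = +0.26 V, n = 2.
Overall reaction: Pb²⁺(aq) + Cd(s) → Pb(s) + Cd²⁺(aq); Q = [Cd²⁺]^1/[Pb²⁺]^1.
From E = E° − (0.0592/n) log Q: log Q = (E° − E)·n/0.0592 = (+0.26 − (+0.217))·2/0.0592 = 1.4527.
So 1·log[Pb²⁺] = 1·log(1.1) − log Q = 0.0414 − (1.4527) = -1.4113; [Pb²⁺] = 10^(-1.4113) ≈ 0.039 M.

0.039 M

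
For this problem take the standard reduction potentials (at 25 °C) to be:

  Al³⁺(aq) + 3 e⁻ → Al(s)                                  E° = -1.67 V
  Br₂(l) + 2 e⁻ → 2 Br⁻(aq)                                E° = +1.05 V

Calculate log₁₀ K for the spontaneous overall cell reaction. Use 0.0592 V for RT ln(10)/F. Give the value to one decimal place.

Cathode: Br₂/Br⁻; anode: Al³⁺/Al. E°cell = +2.72 V, n = 6.
log K = nE°cell / 0.0592 = (6)(+2.72) / 0.0592 = 275.7.

275.7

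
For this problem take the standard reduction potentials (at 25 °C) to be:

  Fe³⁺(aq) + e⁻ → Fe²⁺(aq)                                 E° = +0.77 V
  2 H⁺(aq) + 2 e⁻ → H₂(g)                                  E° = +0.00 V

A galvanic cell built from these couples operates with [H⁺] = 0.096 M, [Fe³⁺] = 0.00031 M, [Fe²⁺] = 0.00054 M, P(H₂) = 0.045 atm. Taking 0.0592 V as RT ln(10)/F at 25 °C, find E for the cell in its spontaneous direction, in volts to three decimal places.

Fe³⁺/Fe²⁺ is the cathode (higher E°), H⁺/H₂ the anode: E°cell = +0.77 − (+0.00) = +0.77 V, n = 2.
Overall: 2 Fe³⁺(aq) + H₂(g) → 2 Fe²⁺(aq) + 2 H⁺(aq)
Q = [Fe²⁺]^2·[H⁺]^2 / ([Fe³⁺]^2·P(H₂)); log Q = -0.207.
E = E° − (0.0592/n) log Q = +0.77 − (0.0592/2)(-0.207) = +0.776 V.

+0.776 V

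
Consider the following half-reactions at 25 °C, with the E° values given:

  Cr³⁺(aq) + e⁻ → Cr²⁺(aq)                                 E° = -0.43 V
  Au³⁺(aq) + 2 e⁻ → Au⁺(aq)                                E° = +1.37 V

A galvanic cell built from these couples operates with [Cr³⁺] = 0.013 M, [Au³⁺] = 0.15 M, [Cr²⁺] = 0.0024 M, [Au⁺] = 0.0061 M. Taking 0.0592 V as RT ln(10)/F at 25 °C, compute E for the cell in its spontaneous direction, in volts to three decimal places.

Au³⁺/Au⁺ is the cathode (higher E°), Cr³⁺/Cr²⁺ the anode: E°cell = +1.37 − (-0.43) = +1.80 V, n = 2.
Overall: Au³⁺(aq) + 2 Cr²⁺(aq) → Au⁺(aq) + 2 Cr³⁺(aq)
Q = [Au⁺]·[Cr³⁺]^2 / ([Au³⁺]·[Cr²⁺]^2); log Q = 0.077.
E = E° − (0.0592/n) log Q = +1.80 − (0.0592/2)(0.077) = +1.798 V.

+1.798 V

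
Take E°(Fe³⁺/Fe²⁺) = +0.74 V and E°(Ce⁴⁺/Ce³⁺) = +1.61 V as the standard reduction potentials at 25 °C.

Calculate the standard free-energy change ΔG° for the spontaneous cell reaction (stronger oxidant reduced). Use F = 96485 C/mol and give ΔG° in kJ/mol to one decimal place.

Ce⁴⁺/Ce³⁺ (E° = +1.61 V) is the cathode; Fe³⁺/Fe²⁺ (E° = +0.74 V) is the anode, so E°cell = +0.87 V.
Balancing electrons gives n = 1 (lcm of 1 and 1).
ΔG° = −nFE° = −(1)(96485)(+0.87) = -83,942 J = -83.9 kJ/mol.

-83.9 kJ/mol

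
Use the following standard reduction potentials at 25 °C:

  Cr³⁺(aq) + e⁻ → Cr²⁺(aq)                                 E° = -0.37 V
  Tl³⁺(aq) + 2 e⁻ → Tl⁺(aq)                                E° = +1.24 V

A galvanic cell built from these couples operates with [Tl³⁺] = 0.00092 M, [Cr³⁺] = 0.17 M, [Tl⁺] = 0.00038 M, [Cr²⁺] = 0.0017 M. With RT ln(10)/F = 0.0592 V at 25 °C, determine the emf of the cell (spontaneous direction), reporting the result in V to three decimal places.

+1.503 V

Tl³⁺/Tl⁺ is the cathode (higher E°), Cr³⁺/Cr²⁺ the anode: E°cell = +1.24 − (-0.37) = +1.61 V, n = 2.
Overall: Tl³⁺(aq) + 2 Cr²⁺(aq) → Tl⁺(aq) + 2 Cr³⁺(aq)
Q = [Tl⁺]·[Cr³⁺]^2 / ([Tl³⁺]·[Cr²⁺]^2); log Q = 3.616.
E = E° − (0.0592/n) log Q = +1.61 − (0.0592/2)(3.616) = +1.503 V.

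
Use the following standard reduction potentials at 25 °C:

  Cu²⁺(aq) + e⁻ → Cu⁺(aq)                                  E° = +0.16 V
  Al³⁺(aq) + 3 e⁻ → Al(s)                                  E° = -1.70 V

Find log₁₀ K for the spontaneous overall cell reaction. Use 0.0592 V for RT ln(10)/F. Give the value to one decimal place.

Cathode: Cu²⁺/Cu⁺; anode: Al³⁺/Al. E°cell = +1.86 V, n = 3.
log K = nE°cell / 0.0592 = (3)(+1.86) / 0.0592 = 94.3.

94.3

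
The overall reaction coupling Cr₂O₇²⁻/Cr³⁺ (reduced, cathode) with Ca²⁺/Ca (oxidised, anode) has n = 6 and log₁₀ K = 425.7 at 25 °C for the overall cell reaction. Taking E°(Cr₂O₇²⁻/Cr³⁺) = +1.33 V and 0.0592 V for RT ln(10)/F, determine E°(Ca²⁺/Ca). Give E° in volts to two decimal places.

-2.87 V

E°cell = (0.0592/n)·log K = (0.0592/6)(425.7) = +4.200 V.
Since Cr₂O₇²⁻/Cr³⁺ is the cathode and Ca²⁺/Ca the anode, E°cell = E°(Cr₂O₇²⁻/Cr³⁺) − E°(Ca²⁺/Ca).
So E°(Ca²⁺/Ca) = E°(Cr₂O₇²⁻/Cr³⁺) − E°cell = (+1.33) − (+4.200) = -2.87 V.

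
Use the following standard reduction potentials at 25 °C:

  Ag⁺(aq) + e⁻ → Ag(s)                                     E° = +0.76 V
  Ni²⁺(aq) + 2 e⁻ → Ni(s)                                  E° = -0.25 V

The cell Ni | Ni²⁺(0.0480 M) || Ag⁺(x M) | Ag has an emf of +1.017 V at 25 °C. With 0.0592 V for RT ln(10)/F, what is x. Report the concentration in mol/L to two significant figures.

Ag⁺/Ag is the cathode, Ni²⁺/Ni the anode: E°cell = +1.01 V, n = 2.
Overall reaction: 2 Ag⁺(aq) + Ni(s) → 2 Ag(s) + Ni²⁺(aq); Q = [Ni²⁺]^1/[Ag⁺]^2.
From E = E° − (0.0592/n) log Q: log Q = (E° − E)·n/0.0592 = (+1.01 − (+1.017))·2/0.0592 = -0.2365.
So 2·log[Ag⁺] = 1·log(0.048) − log Q = -1.3188 − (-0.2365) = -1.0823; log[Ag⁺] = -1.0823 / 2 = -0.5412; [Ag⁺] = 10^(-0.5412) ≈ 0.29 M.

0.29 M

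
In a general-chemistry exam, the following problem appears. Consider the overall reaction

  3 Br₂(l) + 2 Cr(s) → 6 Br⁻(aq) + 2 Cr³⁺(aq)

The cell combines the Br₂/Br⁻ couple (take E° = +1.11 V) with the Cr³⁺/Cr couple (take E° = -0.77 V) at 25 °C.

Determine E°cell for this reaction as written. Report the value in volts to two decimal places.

The Br₂/Br⁻ couple has the higher reduction potential, so it is the cathode; Cr³⁺/Cr is oxidised at the anode.
E°cell = E°(cathode) − E°(anode) = (+1.11) − (-0.77) = +1.88 V.
Since E°cell > 0, the reaction is spontaneous under standard conditions.

+1.88 V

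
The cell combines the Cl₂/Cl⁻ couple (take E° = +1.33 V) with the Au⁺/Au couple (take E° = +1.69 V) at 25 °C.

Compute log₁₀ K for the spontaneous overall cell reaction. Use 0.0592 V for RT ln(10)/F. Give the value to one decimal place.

Cathode: Au⁺/Au; anode: Cl₂/Cl⁻. E°cell = +0.36 V, n = 2.
log K = nE°cell / 0.0592 = (2)(+0.36) / 0.0592 = 12.2.

12.2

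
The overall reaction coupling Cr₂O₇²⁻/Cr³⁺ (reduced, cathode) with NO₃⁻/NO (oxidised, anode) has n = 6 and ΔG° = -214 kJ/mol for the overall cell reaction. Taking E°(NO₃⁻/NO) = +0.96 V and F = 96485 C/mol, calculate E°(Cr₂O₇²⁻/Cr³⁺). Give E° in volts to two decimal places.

+1.33 V

E°cell = −ΔG°/(nF) = −(-214×10³)/((6)(96485)) = +0.370 V.
Since Cr₂O₇²⁻/Cr³⁺ is the cathode and NO₃⁻/NO the anode, E°cell = E°(Cr₂O₇²⁻/Cr³⁺) − E°(NO₃⁻/NO).
So E°(Cr₂O₇²⁻/Cr³⁺) = E°cell + E°(NO₃⁻/NO) = +0.370 + (+0.96) = +1.33 V.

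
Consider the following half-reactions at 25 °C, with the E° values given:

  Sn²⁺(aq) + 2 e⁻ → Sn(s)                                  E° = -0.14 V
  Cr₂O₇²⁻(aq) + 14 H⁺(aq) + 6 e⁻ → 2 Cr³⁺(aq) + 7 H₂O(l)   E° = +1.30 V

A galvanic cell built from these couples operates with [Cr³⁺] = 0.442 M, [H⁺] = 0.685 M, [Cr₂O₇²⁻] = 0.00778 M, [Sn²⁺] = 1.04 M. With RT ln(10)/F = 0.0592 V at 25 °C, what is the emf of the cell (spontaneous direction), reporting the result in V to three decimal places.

Cr₂O₇²⁻/Cr³⁺ is the cathode (higher E°), Sn²⁺/Sn the anode: E°cell = +1.30 − (-0.14) = +1.44 V, n = 6.
Overall: Cr₂O₇²⁻(aq) + 14 H⁺(aq) + 3 Sn(s) → 2 Cr³⁺(aq) + 7 H₂O(l) + 3 Sn²⁺(aq)
Q = [Cr³⁺]^2·[Sn²⁺]^3 / ([Cr₂O₇²⁻]·[H⁺]^14); log Q = 3.751.
E = E° − (0.0592/n) log Q = +1.44 − (0.0592/6)(3.751) = +1.403 V.

+1.403 V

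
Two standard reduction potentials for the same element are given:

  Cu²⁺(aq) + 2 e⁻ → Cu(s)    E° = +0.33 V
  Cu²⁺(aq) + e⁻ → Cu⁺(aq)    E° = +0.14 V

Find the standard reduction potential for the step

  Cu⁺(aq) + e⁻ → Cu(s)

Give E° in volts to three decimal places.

+0.520 V

Sequential free energies add, so n₃E°₃ = n₁E°₁ + n₂E°₂.
With n₃ = 2, and the known step contributing 1×(+0.14) V, the unknown satisfies 1·E° = 2×(+0.33) − 1×(+0.14) = +0.520.
E° = +0.520 / 1 = +0.520 V.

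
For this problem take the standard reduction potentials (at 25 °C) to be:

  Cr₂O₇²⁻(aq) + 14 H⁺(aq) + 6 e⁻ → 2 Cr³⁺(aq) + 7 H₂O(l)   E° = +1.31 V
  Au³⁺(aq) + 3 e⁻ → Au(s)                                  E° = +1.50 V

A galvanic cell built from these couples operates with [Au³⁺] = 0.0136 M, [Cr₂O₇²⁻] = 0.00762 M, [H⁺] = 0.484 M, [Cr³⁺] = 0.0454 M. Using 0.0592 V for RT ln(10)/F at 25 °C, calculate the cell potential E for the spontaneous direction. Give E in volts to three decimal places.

+0.191 V

Au³⁺/Au is the cathode (higher E°), Cr₂O₇²⁻/Cr³⁺ the anode: E°cell = +1.50 − (+1.31) = +0.19 V, n = 6.
Overall: 2 Au³⁺(aq) + 2 Cr³⁺(aq) + 7 H₂O(l) → 2 Au(s) + Cr₂O₇²⁻(aq) + 14 H⁺(aq)
Q = [Cr₂O₇²⁻]·[H⁺]^14 / ([Au³⁺]^2·[Cr³⁺]^2); log Q = -0.111.
E = E° − (0.0592/n) log Q = +0.19 − (0.0592/6)(-0.111) = +0.191 V.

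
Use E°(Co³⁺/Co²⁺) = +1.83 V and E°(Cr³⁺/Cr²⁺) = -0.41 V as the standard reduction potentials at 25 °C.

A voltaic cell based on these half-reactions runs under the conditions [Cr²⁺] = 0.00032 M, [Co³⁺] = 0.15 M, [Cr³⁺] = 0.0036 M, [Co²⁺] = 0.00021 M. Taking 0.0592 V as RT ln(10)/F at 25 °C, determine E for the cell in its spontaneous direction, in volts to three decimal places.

Co³⁺/Co²⁺ is the cathode (higher E°), Cr³⁺/Cr²⁺ the anode: E°cell = +1.83 − (-0.41) = +2.24 V, n = 1.
Overall: Co³⁺(aq) + Cr²⁺(aq) → Co²⁺(aq) + Cr³⁺(aq)
Q = [Co²⁺]·[Cr³⁺] / ([Co³⁺]·[Cr²⁺]); log Q = -1.803.
E = E° − (0.0592/n) log Q = +2.24 − (0.0592/1)(-1.803) = +2.347 V.

+2.347 V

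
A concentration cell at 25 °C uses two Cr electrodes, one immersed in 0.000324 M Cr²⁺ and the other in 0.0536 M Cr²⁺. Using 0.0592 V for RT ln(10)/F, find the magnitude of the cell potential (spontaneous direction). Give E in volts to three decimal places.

+0.066 V

For a concentration cell E°cell = 0. The 0.0536 M side is the cathode (reduction is favoured where [Cr²⁺] is higher).
With n = 2, E = −(0.0592/2) log([Cr²⁺]ₐₙ/[Cr²⁺]꜀ₐₜ) = −(0.0592/2) log(0.000324/0.0536) = −(0.0592/2)(-2.219) = +0.066 V.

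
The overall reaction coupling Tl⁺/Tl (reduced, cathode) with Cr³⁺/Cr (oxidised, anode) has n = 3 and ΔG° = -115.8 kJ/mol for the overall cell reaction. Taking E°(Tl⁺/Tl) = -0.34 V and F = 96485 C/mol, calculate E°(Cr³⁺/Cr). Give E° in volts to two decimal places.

-0.74 V

E°cell = −ΔG°/(nF) = −(-115.8×10³)/((3)(96485)) = +0.400 V.
Since Tl⁺/Tl is the cathode and Cr³⁺/Cr the anode, E°cell = E°(Tl⁺/Tl) − E°(Cr³⁺/Cr).
So E°(Cr³⁺/Cr) = E°(Tl⁺/Tl) − E°cell = (-0.34) − (+0.400) = -0.74 V.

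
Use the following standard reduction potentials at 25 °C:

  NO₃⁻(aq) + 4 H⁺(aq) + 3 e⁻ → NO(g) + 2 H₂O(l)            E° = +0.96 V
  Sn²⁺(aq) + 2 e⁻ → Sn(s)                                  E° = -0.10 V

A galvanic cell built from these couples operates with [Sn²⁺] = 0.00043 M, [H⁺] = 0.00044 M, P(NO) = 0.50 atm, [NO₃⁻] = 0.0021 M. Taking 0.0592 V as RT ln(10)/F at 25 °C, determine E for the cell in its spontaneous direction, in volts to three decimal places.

+0.848 V

NO₃⁻/NO is the cathode (higher E°), Sn²⁺/Sn the anode: E°cell = +0.96 − (-0.10) = +1.06 V, n = 6.
Overall: 2 NO₃⁻(aq) + 8 H⁺(aq) + 3 Sn(s) → 2 NO(g) + 4 H₂O(l) + 3 Sn²⁺(aq)
Q = P(NO)^2·[Sn²⁺]^3 / ([NO₃⁻]^2·[H⁺]^8); log Q = 21.506.
E = E° − (0.0592/n) log Q = +1.06 − (0.0592/6)(21.506) = +0.848 V.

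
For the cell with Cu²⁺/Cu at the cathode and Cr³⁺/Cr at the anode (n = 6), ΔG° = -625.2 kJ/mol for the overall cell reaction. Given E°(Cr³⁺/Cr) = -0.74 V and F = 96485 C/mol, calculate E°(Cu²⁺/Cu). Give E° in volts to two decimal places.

+0.34 V

E°cell = −ΔG°/(nF) = −(-625.2×10³)/((6)(96485)) = +1.080 V.
Since Cu²⁺/Cu is the cathode and Cr³⁺/Cr the anode, E°cell = E°(Cu²⁺/Cu) − E°(Cr³⁺/Cr).
So E°(Cu²⁺/Cu) = E°cell + E°(Cr³⁺/Cr) = +1.080 + (-0.74) = +0.34 V.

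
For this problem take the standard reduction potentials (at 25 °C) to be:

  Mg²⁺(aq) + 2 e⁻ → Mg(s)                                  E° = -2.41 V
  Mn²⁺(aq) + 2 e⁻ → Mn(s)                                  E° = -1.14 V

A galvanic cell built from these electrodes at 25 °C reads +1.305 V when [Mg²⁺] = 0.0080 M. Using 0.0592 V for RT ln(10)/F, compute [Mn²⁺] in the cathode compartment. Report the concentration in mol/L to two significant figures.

Mn²⁺/Mn is the cathode, Mg²⁺/Mg the anode: E°cell = +1.27 V, n = 2.
Overall reaction: Mn²⁺(aq) + Mg(s) → Mn(s) + Mg²⁺(aq); Q = [Mg²⁺]^1/[Mn²⁺]^1.
From E = E° − (0.0592/n) log Q: log Q = (E° − E)·n/0.0592 = (+1.27 − (+1.305))·2/0.0592 = -1.1824.
So 1·log[Mn²⁺] = 1·log(0.008) − log Q = -2.0969 − (-1.1824) = -0.9145; [Mn²⁺] = 10^(-0.9145) ≈ 0.12 M.

0.12 M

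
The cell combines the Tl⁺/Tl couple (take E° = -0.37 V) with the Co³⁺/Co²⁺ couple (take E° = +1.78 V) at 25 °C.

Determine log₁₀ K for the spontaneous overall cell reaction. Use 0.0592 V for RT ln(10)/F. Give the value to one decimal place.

Cathode: Co³⁺/Co²⁺; anode: Tl⁺/Tl. E°cell = +2.15 V, n = 1.
log K = nE°cell / 0.0592 = (1)(+2.15) / 0.0592 = 36.3.

36.3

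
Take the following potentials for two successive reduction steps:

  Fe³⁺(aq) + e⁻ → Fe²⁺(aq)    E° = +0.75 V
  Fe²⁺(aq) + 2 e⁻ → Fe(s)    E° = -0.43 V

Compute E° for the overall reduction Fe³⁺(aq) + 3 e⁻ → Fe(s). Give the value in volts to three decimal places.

Since ΔG° = −nFE° is additive over sequential reductions, n₃E°₃ = n₁E°₁ + n₂E°₂.
E°₃ = (1×+0.75 + 2×-0.43) / 3 = (-0.110) / 3 = -0.037 V.
Simply averaging or adding the two E° values would be wrong; the electron-weighted sum is required.

-0.037 V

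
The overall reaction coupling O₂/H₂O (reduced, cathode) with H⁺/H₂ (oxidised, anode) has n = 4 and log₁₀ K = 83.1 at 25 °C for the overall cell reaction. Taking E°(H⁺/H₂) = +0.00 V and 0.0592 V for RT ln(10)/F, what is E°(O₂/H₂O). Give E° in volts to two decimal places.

+1.23 V

E°cell = (0.0592/n)·log K = (0.0592/4)(83.1) = +1.230 V.
Since O₂/H₂O is the cathode and H⁺/H₂ the anode, E°cell = E°(O₂/H₂O) − E°(H⁺/H₂).
So E°(O₂/H₂O) = E°cell + E°(H⁺/H₂) = +1.230 + (+0.00) = +1.23 V.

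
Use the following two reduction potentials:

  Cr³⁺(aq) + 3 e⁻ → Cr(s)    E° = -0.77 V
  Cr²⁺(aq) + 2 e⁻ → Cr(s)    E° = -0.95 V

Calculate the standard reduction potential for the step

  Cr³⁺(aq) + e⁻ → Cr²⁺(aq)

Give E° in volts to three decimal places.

-0.410 V

Sequential free energies add, so n₃E°₃ = n₁E°₁ + n₂E°₂.
With n₃ = 3, and the known step contributing 2×(-0.95) V, the unknown satisfies 1·E° = 3×(-0.77) − 2×(-0.95) = -0.410.
E° = -0.410 / 1 = -0.410 V.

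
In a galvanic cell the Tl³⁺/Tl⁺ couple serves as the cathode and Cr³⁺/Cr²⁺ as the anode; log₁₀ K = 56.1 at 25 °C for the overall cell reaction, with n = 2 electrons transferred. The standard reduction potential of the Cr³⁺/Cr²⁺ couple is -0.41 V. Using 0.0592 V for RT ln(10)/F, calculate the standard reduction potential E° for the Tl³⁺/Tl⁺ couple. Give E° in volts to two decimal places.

E°cell = (0.0592/n)·log K = (0.0592/2)(56.1) = +1.661 V.
Since Tl³⁺/Tl⁺ is the cathode and Cr³⁺/Cr²⁺ the anode, E°cell = E°(Tl³⁺/Tl⁺) − E°(Cr³⁺/Cr²⁺).
So E°(Tl³⁺/Tl⁺) = E°cell + E°(Cr³⁺/Cr²⁺) = +1.661 + (-0.41) = +1.25 V.

+1.25 V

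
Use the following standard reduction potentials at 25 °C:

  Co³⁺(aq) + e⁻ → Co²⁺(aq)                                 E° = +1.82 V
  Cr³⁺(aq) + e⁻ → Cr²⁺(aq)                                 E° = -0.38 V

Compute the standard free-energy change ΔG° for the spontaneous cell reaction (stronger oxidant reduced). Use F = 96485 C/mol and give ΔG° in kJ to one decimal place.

-212.3 kJ

Co³⁺/Co²⁺ (E° = +1.82 V) is the cathode; Cr³⁺/Cr²⁺ (E° = -0.38 V) is the anode, so E°cell = +2.20 V.
Balancing electrons gives n = 1 (lcm of 1 and 1).
ΔG° = −nFE° = −(1)(96485)(+2.20) = -212,267 J = -212.3 kJ.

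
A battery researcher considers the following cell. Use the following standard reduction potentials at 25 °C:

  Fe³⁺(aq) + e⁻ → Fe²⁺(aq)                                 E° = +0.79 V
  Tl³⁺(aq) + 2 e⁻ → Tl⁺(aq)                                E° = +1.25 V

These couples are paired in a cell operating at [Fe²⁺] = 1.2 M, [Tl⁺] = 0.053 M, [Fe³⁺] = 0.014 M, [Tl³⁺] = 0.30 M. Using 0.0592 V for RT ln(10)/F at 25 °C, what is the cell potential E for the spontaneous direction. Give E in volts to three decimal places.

+0.597 V

Tl³⁺/Tl⁺ is the cathode (higher E°), Fe³⁺/Fe²⁺ the anode: E°cell = +1.25 − (+0.79) = +0.46 V, n = 2.
Overall: Tl³⁺(aq) + 2 Fe²⁺(aq) → Tl⁺(aq) + 2 Fe³⁺(aq)
Q = [Tl⁺]·[Fe³⁺]^2 / ([Tl³⁺]·[Fe²⁺]^2); log Q = -4.619.
E = E° − (0.0592/n) log Q = +0.46 − (0.0592/2)(-4.619) = +0.597 V.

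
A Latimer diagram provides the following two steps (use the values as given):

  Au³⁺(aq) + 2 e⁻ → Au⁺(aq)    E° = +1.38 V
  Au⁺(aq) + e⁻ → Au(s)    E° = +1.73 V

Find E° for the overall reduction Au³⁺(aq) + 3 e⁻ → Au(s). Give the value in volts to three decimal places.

Standard free energies of sequential steps add: ΔG°₃ = ΔG°₁ + ΔG°₂, so n₃E°₃ = n₁E°₁ + n₂E°₂.
E°₃ = (2×+1.38 + 1×+1.73) / 3 = (+4.490) / 3 = +1.497 V.
E° values themselves are not directly additive — weighting by electron count is essential.

+1.497 V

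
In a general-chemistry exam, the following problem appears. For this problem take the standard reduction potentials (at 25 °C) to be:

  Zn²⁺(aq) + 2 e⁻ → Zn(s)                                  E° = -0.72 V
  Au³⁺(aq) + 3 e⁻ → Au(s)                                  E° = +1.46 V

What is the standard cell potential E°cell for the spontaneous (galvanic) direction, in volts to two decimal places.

The Au³⁺/Au couple has the higher reduction potential, so it is the cathode; Zn²⁺/Zn is oxidised at the anode.
E°cell = E°(cathode) − E°(anode) = (+1.46) − (-0.72) = +2.18 V.

+2.18 V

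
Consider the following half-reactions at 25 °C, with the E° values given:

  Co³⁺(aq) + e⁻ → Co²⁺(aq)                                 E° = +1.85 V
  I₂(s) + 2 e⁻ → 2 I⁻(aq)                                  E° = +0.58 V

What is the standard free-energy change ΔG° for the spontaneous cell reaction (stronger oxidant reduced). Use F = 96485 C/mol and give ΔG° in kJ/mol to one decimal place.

Co³⁺/Co²⁺ (E° = +1.85 V) is the cathode; I₂/I⁻ (E° = +0.58 V) is the anode, so E°cell = +1.27 V.
Balancing electrons gives n = 2 (lcm of 1 and 2).
ΔG° = −nFE° = −(2)(96485)(+1.27) = -245,072 J = -245.1 kJ/mol.

-245.1 kJ/mol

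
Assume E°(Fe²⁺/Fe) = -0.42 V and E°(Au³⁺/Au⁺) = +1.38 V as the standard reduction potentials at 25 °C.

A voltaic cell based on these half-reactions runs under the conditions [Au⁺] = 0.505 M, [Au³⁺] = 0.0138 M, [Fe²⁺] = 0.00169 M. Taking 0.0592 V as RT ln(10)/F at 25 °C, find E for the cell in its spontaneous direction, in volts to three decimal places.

Au³⁺/Au⁺ is the cathode (higher E°), Fe²⁺/Fe the anode: E°cell = +1.38 − (-0.42) = +1.80 V, n = 2.
Overall: Au³⁺(aq) + Fe(s) → Au⁺(aq) + Fe²⁺(aq)
Q = [Au⁺]·[Fe²⁺] / ([Au³⁺]); log Q = -1.209.
E = E° − (0.0592/n) log Q = +1.80 − (0.0592/2)(-1.209) = +1.836 V.

+1.836 V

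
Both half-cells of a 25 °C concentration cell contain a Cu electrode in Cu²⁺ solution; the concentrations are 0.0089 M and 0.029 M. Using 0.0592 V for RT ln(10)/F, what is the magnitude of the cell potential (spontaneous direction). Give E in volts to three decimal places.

+0.015 V

For a concentration cell E°cell = 0. The 0.029 M side is the cathode (reduction is favoured where [Cu²⁺] is higher).
With n = 2, E = −(0.0592/2) log([Cu²⁺]ₐₙ/[Cu²⁺]꜀ₐₜ) = −(0.0592/2) log(0.0089/0.029) = −(0.0592/2)(-0.513) = +0.015 V.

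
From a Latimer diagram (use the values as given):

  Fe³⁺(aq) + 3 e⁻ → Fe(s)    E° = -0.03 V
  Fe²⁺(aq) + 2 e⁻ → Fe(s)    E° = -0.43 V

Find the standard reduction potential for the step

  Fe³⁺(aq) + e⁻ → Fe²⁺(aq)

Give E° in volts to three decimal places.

Sequential free energies add, so n₃E°₃ = n₁E°₁ + n₂E°₂.
With n₃ = 3, and the known step contributing 2×(-0.43) V, the unknown satisfies 1·E° = 3×(-0.03) − 2×(-0.43) = +0.770.
E° = +0.770 / 1 = +0.770 V.

+0.770 V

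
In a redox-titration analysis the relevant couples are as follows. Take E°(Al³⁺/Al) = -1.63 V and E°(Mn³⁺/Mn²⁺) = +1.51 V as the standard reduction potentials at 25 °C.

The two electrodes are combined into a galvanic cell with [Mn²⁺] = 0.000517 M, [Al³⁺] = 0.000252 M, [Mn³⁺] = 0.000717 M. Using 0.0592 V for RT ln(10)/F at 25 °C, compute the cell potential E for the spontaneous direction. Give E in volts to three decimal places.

Mn³⁺/Mn²⁺ is the cathode (higher E°), Al³⁺/Al the anode: E°cell = +1.51 − (-1.63) = +3.14 V, n = 3.
Overall: 3 Mn³⁺(aq) + Al(s) → 3 Mn²⁺(aq) + Al³⁺(aq)
Q = [Mn²⁺]^3·[Al³⁺] / ([Mn³⁺]^3); log Q = -4.025.
E = E° − (0.0592/n) log Q = +3.14 − (0.0592/3)(-4.025) = +3.219 V.

+3.219 V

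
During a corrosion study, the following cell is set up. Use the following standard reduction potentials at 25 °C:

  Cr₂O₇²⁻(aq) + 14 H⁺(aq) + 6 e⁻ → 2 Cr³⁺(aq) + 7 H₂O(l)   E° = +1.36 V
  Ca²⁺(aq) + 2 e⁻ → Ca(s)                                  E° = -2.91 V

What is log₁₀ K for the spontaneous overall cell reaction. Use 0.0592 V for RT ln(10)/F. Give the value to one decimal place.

432.8

Cathode: Cr₂O₇²⁻/Cr³⁺; anode: Ca²⁺/Ca. E°cell = +4.27 V, n = 6.
log K = nE°cell / 0.0592 = (6)(+4.27) / 0.0592 = 432.8.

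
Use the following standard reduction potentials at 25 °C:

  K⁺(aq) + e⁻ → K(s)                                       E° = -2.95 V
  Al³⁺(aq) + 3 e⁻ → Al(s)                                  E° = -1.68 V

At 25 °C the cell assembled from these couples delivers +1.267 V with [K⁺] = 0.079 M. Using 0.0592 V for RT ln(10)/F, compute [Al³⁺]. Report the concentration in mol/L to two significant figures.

Al³⁺/Al is the cathode, K⁺/K the anode: E°cell = +1.27 V, n = 3.
Overall reaction: Al³⁺(aq) + 3 K(s) → Al(s) + 3 K⁺(aq); Q = [K⁺]^3/[Al³⁺]^1.
From E = E° − (0.0592/n) log Q: log Q = (E° − E)·n/0.0592 = (+1.27 − (+1.267))·3/0.0592 = 0.1520.
So 1·log[Al³⁺] = 3·log(0.079) − log Q = -3.3071 − (0.1520) = -3.4591; [Al³⁺] = 10^(-3.4591) ≈ 0.00035 M.

0.00035 M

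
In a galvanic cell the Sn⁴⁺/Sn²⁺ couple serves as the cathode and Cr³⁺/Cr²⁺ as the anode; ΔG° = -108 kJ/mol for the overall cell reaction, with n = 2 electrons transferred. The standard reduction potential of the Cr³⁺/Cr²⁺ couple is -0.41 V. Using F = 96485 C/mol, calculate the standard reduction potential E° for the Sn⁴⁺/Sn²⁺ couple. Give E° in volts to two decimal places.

E°cell = −ΔG°/(nF) = −(-108×10³)/((2)(96485)) = +0.560 V.
Since Sn⁴⁺/Sn²⁺ is the cathode and Cr³⁺/Cr²⁺ the anode, E°cell = E°(Sn⁴⁺/Sn²⁺) − E°(Cr³⁺/Cr²⁺).
So E°(Sn⁴⁺/Sn²⁺) = E°cell + E°(Cr³⁺/Cr²⁺) = +0.560 + (-0.41) = +0.15 V.

+0.15 V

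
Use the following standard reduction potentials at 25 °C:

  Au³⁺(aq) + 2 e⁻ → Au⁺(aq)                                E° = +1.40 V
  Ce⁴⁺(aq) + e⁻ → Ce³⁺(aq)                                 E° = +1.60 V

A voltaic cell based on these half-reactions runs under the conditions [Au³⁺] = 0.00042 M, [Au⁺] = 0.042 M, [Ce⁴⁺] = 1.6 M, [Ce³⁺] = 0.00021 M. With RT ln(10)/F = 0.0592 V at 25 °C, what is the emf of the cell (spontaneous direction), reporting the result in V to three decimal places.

+0.489 V

Ce⁴⁺/Ce³⁺ is the cathode (higher E°), Au³⁺/Au⁺ the anode: E°cell = +1.60 − (+1.40) = +0.20 V, n = 2.
Overall: 2 Ce⁴⁺(aq) + Au⁺(aq) → 2 Ce³⁺(aq) + Au³⁺(aq)
Q = [Ce³⁺]^2·[Au³⁺] / ([Ce⁴⁺]^2·[Au⁺]); log Q = -9.764.
E = E° − (0.0592/n) log Q = +0.20 − (0.0592/2)(-9.764) = +0.489 V.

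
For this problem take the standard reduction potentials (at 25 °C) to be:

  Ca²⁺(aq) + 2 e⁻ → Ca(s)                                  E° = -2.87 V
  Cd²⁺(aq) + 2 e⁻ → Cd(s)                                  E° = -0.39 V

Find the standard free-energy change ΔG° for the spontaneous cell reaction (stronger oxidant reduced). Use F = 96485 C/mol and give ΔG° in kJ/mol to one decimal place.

-478.6 kJ/mol

Cd²⁺/Cd (E° = -0.39 V) is the cathode; Ca²⁺/Ca (E° = -2.87 V) is the anode, so E°cell = +2.48 V.
Balancing electrons gives n = 2 (lcm of 2 and 2).
ΔG° = −nFE° = −(2)(96485)(+2.48) = -478,566 J = -478.6 kJ/mol.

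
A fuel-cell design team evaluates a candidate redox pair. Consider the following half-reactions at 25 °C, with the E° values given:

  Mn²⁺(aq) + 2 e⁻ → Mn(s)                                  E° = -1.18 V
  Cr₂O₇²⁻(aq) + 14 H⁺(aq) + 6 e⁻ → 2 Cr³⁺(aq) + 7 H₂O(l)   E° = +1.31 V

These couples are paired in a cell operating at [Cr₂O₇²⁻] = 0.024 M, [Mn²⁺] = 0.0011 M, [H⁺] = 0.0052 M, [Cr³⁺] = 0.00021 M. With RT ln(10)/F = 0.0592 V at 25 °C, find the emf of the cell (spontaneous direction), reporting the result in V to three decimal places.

+2.319 V

Cr₂O₇²⁻/Cr³⁺ is the cathode (higher E°), Mn²⁺/Mn the anode: E°cell = +1.31 − (-1.18) = +2.49 V, n = 6.
Overall: Cr₂O₇²⁻(aq) + 14 H⁺(aq) + 3 Mn(s) → 2 Cr³⁺(aq) + 7 H₂O(l) + 3 Mn²⁺(aq)
Q = [Cr³⁺]^2·[Mn²⁺]^3 / ([Cr₂O₇²⁻]·[H⁺]^14); log Q = 17.364.
E = E° − (0.0592/n) log Q = +2.49 − (0.0592/6)(17.364) = +2.319 V.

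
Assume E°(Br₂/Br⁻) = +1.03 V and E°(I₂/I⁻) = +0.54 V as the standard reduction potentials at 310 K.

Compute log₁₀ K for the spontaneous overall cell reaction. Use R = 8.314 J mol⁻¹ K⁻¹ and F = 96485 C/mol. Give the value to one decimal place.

15.9

Cathode: Br₂/Br⁻; anode: I₂/I⁻. E°cell = (+1.03) − (+0.54) = +0.49 V, with n = 2.
ΔG° = −nFE° = −RT ln K, so ln K = nFE°/(RT) = (2)(96485)(+0.49) / ((8.314)(310)) = 36.687.
log₁₀ K = 36.687 / ln 10 = 15.9.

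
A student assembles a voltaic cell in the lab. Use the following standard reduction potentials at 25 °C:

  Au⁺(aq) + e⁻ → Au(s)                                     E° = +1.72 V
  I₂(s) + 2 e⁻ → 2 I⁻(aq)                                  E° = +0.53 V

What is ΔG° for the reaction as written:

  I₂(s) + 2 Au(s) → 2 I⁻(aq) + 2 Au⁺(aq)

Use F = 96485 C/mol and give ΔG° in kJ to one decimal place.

+229.6 kJ

As written, I₂/I⁻ is reduced (cathode) and Au⁺/Au is oxidised (anode), so E°cell = (+0.53) − (+1.72) = -1.19 V.
Balancing electrons gives n = 2.
ΔG° = −nFE° = −(2)(96485)(-1.19) = 229,634 J = +229.6 kJ.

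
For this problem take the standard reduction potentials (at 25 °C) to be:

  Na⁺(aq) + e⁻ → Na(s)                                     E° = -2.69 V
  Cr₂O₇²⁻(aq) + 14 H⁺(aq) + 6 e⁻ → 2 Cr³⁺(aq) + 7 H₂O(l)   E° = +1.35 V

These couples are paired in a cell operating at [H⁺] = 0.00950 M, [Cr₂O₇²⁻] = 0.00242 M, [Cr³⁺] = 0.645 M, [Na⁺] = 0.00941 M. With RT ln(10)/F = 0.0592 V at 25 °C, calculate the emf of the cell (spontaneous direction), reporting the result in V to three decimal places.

Cr₂O₇²⁻/Cr³⁺ is the cathode (higher E°), Na⁺/Na the anode: E°cell = +1.35 − (-2.69) = +4.04 V, n = 6.
Overall: Cr₂O₇²⁻(aq) + 14 H⁺(aq) + 6 Na(s) → 2 Cr³⁺(aq) + 7 H₂O(l) + 6 Na⁺(aq)
Q = [Cr³⁺]^2·[Na⁺]^6 / ([Cr₂O₇²⁻]·[H⁺]^14); log Q = 18.389.
E = E° − (0.0592/n) log Q = +4.04 − (0.0592/6)(18.389) = +3.859 V.

+3.859 V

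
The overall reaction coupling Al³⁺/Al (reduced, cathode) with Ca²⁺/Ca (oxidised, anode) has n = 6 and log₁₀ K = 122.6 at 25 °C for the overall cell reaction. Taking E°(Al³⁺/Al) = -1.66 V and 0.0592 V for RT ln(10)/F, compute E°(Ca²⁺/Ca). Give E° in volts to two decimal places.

-2.87 V

E°cell = (0.0592/n)·log K = (0.0592/6)(122.6) = +1.210 V.
Since Al³⁺/Al is the cathode and Ca²⁺/Ca the anode, E°cell = E°(Al³⁺/Al) − E°(Ca²⁺/Ca).
So E°(Ca²⁺/Ca) = E°(Al³⁺/Al) − E°cell = (-1.66) − (+1.210) = -2.87 V.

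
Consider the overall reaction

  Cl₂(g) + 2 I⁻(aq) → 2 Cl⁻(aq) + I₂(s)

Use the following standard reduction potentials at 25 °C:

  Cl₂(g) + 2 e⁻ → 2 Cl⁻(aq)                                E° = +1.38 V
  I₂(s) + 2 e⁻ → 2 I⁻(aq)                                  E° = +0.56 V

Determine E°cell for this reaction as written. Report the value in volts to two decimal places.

The Cl₂/Cl⁻ couple has the higher reduction potential, so it is the cathode; I₂/I⁻ is oxidised at the anode.
E°cell = E°(cathode) − E°(anode) = (+1.38) − (+0.56) = +0.82 V.

+0.82 V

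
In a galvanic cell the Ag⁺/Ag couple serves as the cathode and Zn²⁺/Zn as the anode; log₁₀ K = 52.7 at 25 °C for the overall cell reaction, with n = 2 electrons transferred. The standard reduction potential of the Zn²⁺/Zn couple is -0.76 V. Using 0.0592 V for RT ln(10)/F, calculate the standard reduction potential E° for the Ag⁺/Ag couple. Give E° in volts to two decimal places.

E°cell = (0.0592/n)·log K = (0.0592/2)(52.7) = +1.560 V.
Since Ag⁺/Ag is the cathode and Zn²⁺/Zn the anode, E°cell = E°(Ag⁺/Ag) − E°(Zn²⁺/Zn).
So E°(Ag⁺/Ag) = E°cell + E°(Zn²⁺/Zn) = +1.560 + (-0.76) = +0.80 V.

+0.80 V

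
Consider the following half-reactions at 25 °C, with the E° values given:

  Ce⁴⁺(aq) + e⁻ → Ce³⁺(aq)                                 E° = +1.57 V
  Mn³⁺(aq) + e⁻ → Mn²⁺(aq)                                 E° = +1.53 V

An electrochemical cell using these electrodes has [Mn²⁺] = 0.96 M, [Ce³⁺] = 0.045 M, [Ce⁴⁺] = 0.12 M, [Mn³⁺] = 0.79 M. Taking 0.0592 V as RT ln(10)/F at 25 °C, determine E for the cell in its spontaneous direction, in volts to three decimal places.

Ce⁴⁺/Ce³⁺ is the cathode (higher E°), Mn³⁺/Mn²⁺ the anode: E°cell = +1.57 − (+1.53) = +0.04 V, n = 1.
Overall: Ce⁴⁺(aq) + Mn²⁺(aq) → Ce³⁺(aq) + Mn³⁺(aq)
Q = [Ce³⁺]·[Mn³⁺] / ([Ce⁴⁺]·[Mn²⁺]); log Q = -0.511.
E = E° − (0.0592/n) log Q = +0.04 − (0.0592/1)(-0.511) = +0.070 V.

+0.070 V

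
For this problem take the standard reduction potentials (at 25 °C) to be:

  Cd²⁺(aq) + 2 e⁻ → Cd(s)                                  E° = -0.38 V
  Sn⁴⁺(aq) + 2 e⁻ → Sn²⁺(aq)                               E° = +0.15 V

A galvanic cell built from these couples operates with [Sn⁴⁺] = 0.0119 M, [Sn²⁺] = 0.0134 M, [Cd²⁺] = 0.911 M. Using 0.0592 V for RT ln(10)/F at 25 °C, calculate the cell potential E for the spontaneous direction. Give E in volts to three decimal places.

+0.530 V

Sn⁴⁺/Sn²⁺ is the cathode (higher E°), Cd²⁺/Cd the anode: E°cell = +0.15 − (-0.38) = +0.53 V, n = 2.
Overall: Sn⁴⁺(aq) + Cd(s) → Sn²⁺(aq) + Cd²⁺(aq)
Q = [Sn²⁺]·[Cd²⁺] / ([Sn⁴⁺]); log Q = 0.011.
E = E° − (0.0592/n) log Q = +0.53 − (0.0592/2)(0.011) = +0.530 V.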